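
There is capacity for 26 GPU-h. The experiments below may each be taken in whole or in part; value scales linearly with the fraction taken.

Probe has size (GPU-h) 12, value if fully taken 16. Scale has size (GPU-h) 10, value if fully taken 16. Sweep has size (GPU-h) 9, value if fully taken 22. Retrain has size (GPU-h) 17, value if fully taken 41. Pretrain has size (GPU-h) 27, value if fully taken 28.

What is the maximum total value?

63

Rank by value-to-size ratio: Sweep 22/9≈2.44, Retrain 41/17≈2.41, Scale 16/10≈1.6, Probe 16/12≈1.33, Pretrain 28/27≈1.04.
Take all of Sweep (9 GPU-h, value 22) ; 17 GPU-h left.
Retrain: take in full, 17 GPU-h for value 41 ; 0 left.
Total value = 63.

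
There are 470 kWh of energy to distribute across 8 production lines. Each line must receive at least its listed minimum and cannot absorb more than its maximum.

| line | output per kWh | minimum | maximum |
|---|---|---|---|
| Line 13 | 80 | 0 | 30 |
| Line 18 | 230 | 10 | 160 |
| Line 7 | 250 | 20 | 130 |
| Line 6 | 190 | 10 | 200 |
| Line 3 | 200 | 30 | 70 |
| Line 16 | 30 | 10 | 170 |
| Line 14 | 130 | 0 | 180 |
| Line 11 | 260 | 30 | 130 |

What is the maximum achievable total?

Meeting every minimum uses 0+10+20+10+30+10+0+30 = 110 kWh, leaving 360.
Rank by output per kWh: Line 11 260 > Line 7 250 > Line 18 230 > Line 3 200 > Line 6 190 > Line 14 130 > Line 13 80 > Line 16 30.
Give Line 11 100 more to hit its cap of 130 → 260 left.
Line 7: +110 to 130 (cap) → 150 left.
Give Line 18 150 more to hit its cap of 160 → 0 left.
Total = 230×160 + 250×130 + 190×10 + 200×30 + 30×10 + 260×130 = 111300.

111300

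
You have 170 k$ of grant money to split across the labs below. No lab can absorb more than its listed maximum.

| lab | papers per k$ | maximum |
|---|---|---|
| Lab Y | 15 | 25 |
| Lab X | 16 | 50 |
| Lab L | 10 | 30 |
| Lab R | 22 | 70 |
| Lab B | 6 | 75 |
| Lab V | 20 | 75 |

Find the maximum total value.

3440

Rank by papers per k$: Lab R 22 > Lab V 20 > Lab X 16 > Lab Y 15 > Lab L 10 > Lab B 6.
Give Lab R 70 to hit its cap of 70 ; 100 left.
Give Lab V 75 to hit its cap of 75 ; 25 left.
Lab X has room for 50 but only 25 remain, so it gets 25.
Total = 16×25 + 22×70 + 20×75 = 3440.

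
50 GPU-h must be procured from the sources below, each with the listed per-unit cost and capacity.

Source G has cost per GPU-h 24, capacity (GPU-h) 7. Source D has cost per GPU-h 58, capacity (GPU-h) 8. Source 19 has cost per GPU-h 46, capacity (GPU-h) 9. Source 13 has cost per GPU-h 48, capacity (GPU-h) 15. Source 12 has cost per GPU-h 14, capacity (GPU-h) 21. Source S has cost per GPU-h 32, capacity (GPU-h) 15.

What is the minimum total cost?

1264

Use sources in increasing cost order.
Source 12 at 14: take all 21 GPU-h — 29 still needed.
Source G (24): use full 7 — 22 GPU-h to go.
Source S (32): use full 15 — 7 GPU-h to go.
Source 19 at 46: take 7 of its 9 — requirement met.
Source 13, Source D: unused.
Cost = 21×14 + 7×24 + 15×32 + 7×46 = 1264.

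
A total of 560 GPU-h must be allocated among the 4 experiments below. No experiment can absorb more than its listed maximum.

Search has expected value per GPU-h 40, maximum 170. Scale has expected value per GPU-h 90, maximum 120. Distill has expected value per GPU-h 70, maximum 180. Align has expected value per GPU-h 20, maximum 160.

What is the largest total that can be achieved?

32000

Order the experiments by expected value per GPU-h: Scale 90 > Distill 70 > Search 40 > Align 20.
Scale takes 120 to reach its cap of 120 — 440 left.
Distill takes 180 to reach its cap of 180 — 260 left.
Give Search 170 to hit its cap of 170 — 90 left.
Only 90 left; Align takes them to reach 90.
Total = 40×170 + 90×120 + 70×180 + 20×90 = 32000.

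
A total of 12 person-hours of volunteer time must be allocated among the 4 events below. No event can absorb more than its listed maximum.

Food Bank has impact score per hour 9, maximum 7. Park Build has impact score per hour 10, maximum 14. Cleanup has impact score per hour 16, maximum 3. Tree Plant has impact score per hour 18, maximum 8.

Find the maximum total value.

202

Order the events by impact score per hour: Tree Plant 18 > Cleanup 16 > Park Build 10 > Food Bank 9.
Tree Plant takes 8 to reach its cap of 8 — 4 left.
Cleanup takes 3 to reach its cap of 3 — 1 left.
Only 1 left; Park Build takes them to reach 1.
Total = 10×1 + 16×3 + 18×8 = 202.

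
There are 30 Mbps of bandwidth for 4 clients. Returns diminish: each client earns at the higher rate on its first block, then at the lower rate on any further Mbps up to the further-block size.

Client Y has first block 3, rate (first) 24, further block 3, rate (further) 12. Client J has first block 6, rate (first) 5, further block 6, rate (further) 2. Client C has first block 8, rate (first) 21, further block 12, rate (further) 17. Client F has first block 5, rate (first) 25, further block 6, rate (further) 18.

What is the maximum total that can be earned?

609

Rank every tier by rate: Client F/first 25 > Client Y/first 24 > Client C/first 21 > Client F/second 18 > Client C/second 17 > Client Y/second 12 > Client J/first 5 > Client J/second 2.
Client F first at 25: fill all 5 — 25 left.
Client Y first at 24: fill all 3 — 22 left.
Fill Client C first block (8 at 21) — 14 left.
Fill Client F second block (6 at 18) — 8 left.
Client C/second: +8 of 12 at 17; pool empty.
Total = 25×5 + 24×3 + 21×8 + 18×6 + 17×8 = 609.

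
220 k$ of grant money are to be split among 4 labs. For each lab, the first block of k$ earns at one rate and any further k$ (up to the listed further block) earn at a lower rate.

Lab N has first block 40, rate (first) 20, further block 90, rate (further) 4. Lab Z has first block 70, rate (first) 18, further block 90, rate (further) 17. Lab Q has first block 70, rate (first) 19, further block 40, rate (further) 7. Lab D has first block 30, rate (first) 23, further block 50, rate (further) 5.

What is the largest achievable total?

Treat each block as its own option and order by rate: Lab D/tier1 23 > Lab N/tier1 20 > Lab Q/tier1 19 > Lab Z/tier1 18 > Lab Z/tier2 17 > Lab Q/tier2 7 > Lab D/tier2 5 > Lab N/tier2 4.
Lab D tier1 at 23: fill all 30 ; 190 left.
Fill Lab N tier1 block (40 at 20) ; 150 left.
Lab Q/tier1 (19): +70 ; 80 left.
Fill Lab Z tier1 block (70 at 18) ; 10 left.
10 remain; put them into Lab Z tier2 at 17.
Total = 23×30 + 20×40 + 19×70 + 18×70 + 17×10 = 4250.

4250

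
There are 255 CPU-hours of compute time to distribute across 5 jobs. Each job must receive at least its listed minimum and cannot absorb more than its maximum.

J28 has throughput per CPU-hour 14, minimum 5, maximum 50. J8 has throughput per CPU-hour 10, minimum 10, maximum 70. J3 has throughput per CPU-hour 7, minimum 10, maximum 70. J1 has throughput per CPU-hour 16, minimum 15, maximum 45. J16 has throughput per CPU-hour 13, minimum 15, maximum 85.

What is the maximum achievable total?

Meeting every minimum uses 5+10+10+15+15 = 55 CPU-hours, leaving 200.
Rank by throughput per CPU-hour: J1 16 > J28 14 > J16 13 > J8 10 > J3 7.
Give J1 30 more to hit its cap of 45 — 170 left.
Give J28 45 more to hit its cap of 50 — 125 left.
Give J16 70 more to hit its cap of 85 — 55 left.
J8: +55 (room for 60) → 65. Pool exhausted.
Total = 14×50 + 10×65 + 7×10 + 16×45 + 13×85 = 3245.

3245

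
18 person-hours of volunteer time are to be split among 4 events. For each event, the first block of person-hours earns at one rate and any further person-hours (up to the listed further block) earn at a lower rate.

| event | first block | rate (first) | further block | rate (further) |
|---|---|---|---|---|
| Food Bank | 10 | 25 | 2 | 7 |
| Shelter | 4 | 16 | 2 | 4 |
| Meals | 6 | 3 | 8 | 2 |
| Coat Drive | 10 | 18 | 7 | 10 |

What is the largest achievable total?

394

Treat each block as its own option and order by rate: Food Bank/first 25 > Coat Drive/first 18 > Shelter/first 16 > Coat Drive/second 10 > Food Bank/second 7 > Shelter/second 4 > Meals/first 3 > Meals/second 2.
Food Bank first at 25: fill all 10 ; 8 left.
8 remain; put them into Coat Drive first at 18.
Total = 25×10 + 18×8 = 394.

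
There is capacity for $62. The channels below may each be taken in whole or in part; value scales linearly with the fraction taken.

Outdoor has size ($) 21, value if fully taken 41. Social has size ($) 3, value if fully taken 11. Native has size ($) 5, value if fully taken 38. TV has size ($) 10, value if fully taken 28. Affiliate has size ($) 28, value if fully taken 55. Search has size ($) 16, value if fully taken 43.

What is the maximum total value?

Best value per unit of size first: Native 38/5≈7.6, Social 11/3≈3.67, TV 28/10≈2.8, Search 43/16≈2.69, Affiliate 55/28≈1.96, Outdoor 41/21≈1.95.
Take all of Native (5 $, value 38) ; 57 $ left.
All 3 $ of Social fit (value 11) ; 54 remain.
TV: take in full, 10 $ for value 28 ; 44 left.
Take all of Search (16 $, value 43) ; 28 $ left.
Take all of Affiliate (28 $, value 55) ; 0 $ left.
Total value = 175.

175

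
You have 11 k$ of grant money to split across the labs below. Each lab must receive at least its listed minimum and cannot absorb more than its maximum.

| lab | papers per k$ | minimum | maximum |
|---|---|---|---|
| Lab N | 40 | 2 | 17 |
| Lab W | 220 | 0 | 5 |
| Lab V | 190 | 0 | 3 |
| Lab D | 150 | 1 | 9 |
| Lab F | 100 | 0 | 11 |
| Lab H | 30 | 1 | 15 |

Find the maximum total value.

1740

Meeting every minimum uses 2+0+0+1+0+1 = 4 k$, leaving 7.
Order the labs by papers per k$: Lab W 220 > Lab V 190 > Lab D 150 > Lab F 100 > Lab N 40 > Lab H 30.
Lab W: +5 to 5 (cap) ; 2 left.
Lab V: +2 (room for 3) → 2. Pool exhausted.
Total = 40×2 + 220×5 + 190×2 + 150×1 + 30×1 = 1740.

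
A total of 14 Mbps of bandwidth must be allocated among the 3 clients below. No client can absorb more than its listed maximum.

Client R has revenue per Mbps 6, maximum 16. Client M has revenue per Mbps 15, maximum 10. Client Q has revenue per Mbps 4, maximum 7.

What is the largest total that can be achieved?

174

Order the clients by revenue per Mbps: Client M 15 > Client R 6 > Client Q 4.
Give Client M 10 to hit its cap of 10 ; 4 left.
Client R: +4 (room for 16) → 4. Pool exhausted.
Total = 6×4 + 15×10 = 174.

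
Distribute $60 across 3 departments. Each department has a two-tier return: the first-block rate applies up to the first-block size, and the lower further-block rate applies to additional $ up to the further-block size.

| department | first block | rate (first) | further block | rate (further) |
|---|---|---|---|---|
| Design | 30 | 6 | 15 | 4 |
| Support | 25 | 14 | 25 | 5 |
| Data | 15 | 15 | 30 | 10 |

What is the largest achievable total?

Treat each block as its own option and order by rate: Data/T1 15 > Support/T1 14 > Data/T2 10 > Design/T1 6 > Support/T2 5 > Design/T2 4.
Data T1 at 15: fill all 15 — 45 left.
Fill Support T1 block (25 at 14) — 20 left.
20 remain; put them into Data T2 at 10.
Total = 15×15 + 14×25 + 10×20 = 775.

775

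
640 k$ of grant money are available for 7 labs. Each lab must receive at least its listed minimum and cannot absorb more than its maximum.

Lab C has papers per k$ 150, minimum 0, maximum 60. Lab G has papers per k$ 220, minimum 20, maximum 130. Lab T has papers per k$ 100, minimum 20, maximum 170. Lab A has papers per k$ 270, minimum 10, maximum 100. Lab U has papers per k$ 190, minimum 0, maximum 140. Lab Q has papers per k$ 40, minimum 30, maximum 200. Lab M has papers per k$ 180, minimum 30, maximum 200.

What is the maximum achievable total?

Meeting every minimum uses 0+20+20+10+0+30+30 = 110 k$, leaving 530.
Highest papers per k$ first: Lab A 270 > Lab G 220 > Lab U 190 > Lab M 180 > Lab C 150 > Lab T 100 > Lab Q 40.
Lab A takes 90 more to reach its cap of 100 — 440 left.
Give Lab G 110 more to hit its cap of 130 — 330 left.
Give Lab U 140 more to hit its cap of 140 — 190 left.
Lab M: +170 to 200 (cap) — 20 left.
Lab C has room for 60 more but only 20 remain, so it gets 20.
Total = 150×20 + 220×130 + 100×20 + 270×100 + 190×140 + 40×30 + 180×200 = 124400.

124400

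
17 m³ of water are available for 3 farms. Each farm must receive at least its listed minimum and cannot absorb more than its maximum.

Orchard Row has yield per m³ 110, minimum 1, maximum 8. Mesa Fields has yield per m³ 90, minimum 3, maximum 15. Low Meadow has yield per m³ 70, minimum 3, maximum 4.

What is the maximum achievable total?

Meeting every minimum uses 1+3+3 = 7 m³, leaving 10.
Rank by yield per m³: Orchard Row 110 > Mesa Fields 90 > Low Meadow 70.
Orchard Row takes 7 more to reach its cap of 8 ; 3 left.
Only 3 left; Mesa Fields takes them to reach 6.
Total = 110×8 + 90×6 + 70×3 = 1630.

1630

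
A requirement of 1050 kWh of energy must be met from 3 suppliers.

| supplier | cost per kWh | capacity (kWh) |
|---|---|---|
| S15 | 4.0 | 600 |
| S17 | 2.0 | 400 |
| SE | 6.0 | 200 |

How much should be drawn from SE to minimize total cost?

Cheapest first:
S17 (2.0): use full 400 ; 650 kWh to go.
Take 600 from S15 at 4.0 ; need 50 more.
SE at 6.0: take 50 of its 200 ; requirement met.

50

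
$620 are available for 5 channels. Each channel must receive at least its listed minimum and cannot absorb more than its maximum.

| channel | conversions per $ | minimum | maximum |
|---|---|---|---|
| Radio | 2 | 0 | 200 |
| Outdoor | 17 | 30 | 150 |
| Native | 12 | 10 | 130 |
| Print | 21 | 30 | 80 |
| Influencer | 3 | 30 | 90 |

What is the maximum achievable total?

6400

Meeting every minimum uses 0+30+10+30+30 = 100 $, leaving 520.
Order the channels by conversions per $: Print 21 > Outdoor 17 > Native 12 > Influencer 3 > Radio 2.
Give Print 50 more to hit its cap of 80 — 470 left.
Outdoor: +120 to 150 (cap) — 350 left.
Native: +120 to 130 (cap) — 230 left.
Influencer: +60 to 90 (cap) — 170 left.
Only 170 left; Radio takes them to reach 170.
Total = 2×170 + 17×150 + 12×130 + 21×80 + 3×90 = 6400.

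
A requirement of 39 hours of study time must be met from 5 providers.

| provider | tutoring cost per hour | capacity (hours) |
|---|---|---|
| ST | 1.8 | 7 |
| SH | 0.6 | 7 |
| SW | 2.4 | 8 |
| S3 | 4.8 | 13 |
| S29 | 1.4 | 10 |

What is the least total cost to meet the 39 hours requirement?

83.6

Use providers in increasing cost order.
Take 7 from SH at 0.6 — need 32 more.
S29 (1.4): use full 10 — 22 hours to go.
Take 7 from ST at 1.8 — need 15 more.
SW (2.4): use full 8 — 7 hours to go.
S3 at 4.8: take 7 of its 13 — requirement met.
Cost = 7×0.6 + 10×1.4 + 7×1.8 + 8×2.4 + 7×4.8 = 83.6.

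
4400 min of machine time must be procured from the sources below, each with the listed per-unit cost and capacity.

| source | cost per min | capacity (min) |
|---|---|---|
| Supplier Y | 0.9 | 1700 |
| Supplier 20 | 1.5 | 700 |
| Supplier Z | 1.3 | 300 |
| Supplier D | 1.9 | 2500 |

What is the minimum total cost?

Use sources in increasing cost order.
Take 1700 from Supplier Y at 0.9 — need 2700 more.
Supplier Z (1.3): use full 300 — 2400 min to go.
Supplier 20 at 1.5: take all 700 min — 1700 still needed.
Supplier D (1.9): take the remaining 1700 — done.
Cost = 1700×0.9 + 300×1.3 + 700×1.5 + 1700×1.9 = 6200.

6200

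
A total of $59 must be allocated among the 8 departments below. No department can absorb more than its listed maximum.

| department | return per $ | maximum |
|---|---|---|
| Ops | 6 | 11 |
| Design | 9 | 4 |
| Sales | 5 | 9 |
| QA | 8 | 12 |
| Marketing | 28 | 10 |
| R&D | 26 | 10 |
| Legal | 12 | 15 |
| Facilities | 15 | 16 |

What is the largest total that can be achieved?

1028

Rank by return per $: Marketing 28 > R&D 26 > Facilities 15 > Legal 12 > Design 9 > QA 8 > Ops 6 > Sales 5.
Marketing: +10 to 10 (cap) — 49 left.
R&D: +10 to 10 (cap) — 39 left.
Facilities takes 16 to reach its cap of 16 — 23 left.
Legal: +15 to 15 (cap) — 8 left.
Design takes 4 to reach its cap of 4 — 4 left.
Only 4 left; QA takes them to reach 4.
Total = 9×4 + 8×4 + 28×10 + 26×10 + 12×15 + 15×16 = 1028.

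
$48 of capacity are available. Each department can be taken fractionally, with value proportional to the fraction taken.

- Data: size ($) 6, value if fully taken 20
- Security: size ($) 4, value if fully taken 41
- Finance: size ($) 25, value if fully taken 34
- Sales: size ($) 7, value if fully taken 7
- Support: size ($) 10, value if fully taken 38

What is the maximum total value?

136

Rank by value-to-size ratio: Security 41/4≈10.2, Support 38/10≈3.8, Data 20/6≈3.33, Finance 34/25≈1.36, Sales 7/7≈1.
Security: take in full, 4 $ for value 41 → 44 left.
All 10 $ of Support fit (value 38) → 34 remain.
Data: take in full, 6 $ for value 20 → 28 left.
Take all of Finance (25 $, value 34) → 3 $ left.
3 $ left: a 3/7 share of Sales gives 7×3/7 = 3.
Total value = 136.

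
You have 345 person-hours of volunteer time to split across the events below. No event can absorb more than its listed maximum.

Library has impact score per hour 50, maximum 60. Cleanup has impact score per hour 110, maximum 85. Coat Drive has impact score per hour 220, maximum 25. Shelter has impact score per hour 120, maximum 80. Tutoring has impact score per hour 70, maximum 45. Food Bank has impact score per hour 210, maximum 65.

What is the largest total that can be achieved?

Highest impact score per hour first: Coat Drive 220 > Food Bank 210 > Shelter 120 > Cleanup 110 > Tutoring 70 > Library 50.
Coat Drive takes 25 to reach its cap of 25 ; 320 left.
Food Bank: +65 to 65 (cap) ; 255 left.
Give Shelter 80 to hit its cap of 80 ; 175 left.
Cleanup takes 85 to reach its cap of 85 ; 90 left.
Give Tutoring 45 to hit its cap of 45 ; 45 left.
Only 45 left; Library takes them to reach 45.
Total = 50×45 + 110×85 + 220×25 + 120×80 + 70×45 + 210×65 = 43500.

43500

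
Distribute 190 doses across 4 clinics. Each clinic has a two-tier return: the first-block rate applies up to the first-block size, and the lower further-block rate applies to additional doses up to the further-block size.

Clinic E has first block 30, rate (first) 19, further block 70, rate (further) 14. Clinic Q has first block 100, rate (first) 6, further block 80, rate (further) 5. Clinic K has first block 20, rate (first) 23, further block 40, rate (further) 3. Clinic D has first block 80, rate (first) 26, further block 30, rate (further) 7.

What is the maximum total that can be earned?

Treat each block as its own option and order by rate: Clinic D/tier1 26 > Clinic K/tier1 23 > Clinic E/tier1 19 > Clinic E/tier2 14 > Clinic D/tier2 7 > Clinic Q/tier1 6 > Clinic Q/tier2 5 > Clinic K/tier2 3.
Fill Clinic D tier1 block (80 at 26) → 110 left.
Clinic K/tier1 (23): +20 → 90 left.
Clinic E/tier1 (19): +30 → 60 left.
Clinic E/tier2: +60 of 70 at 14; pool empty.
Total = 26×80 + 23×20 + 19×30 + 14×60 = 3950.

3950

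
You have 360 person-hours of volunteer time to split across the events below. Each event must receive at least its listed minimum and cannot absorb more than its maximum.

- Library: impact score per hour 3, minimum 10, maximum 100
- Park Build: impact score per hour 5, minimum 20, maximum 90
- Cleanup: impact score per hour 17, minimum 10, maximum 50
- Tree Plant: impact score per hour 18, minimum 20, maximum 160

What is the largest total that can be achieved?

Meeting every minimum uses 10+20+10+20 = 60 person-hours, leaving 300.
Highest impact score per hour first: Tree Plant 18 > Cleanup 17 > Park Build 5 > Library 3.
Tree Plant takes 140 more to reach its cap of 160 → 160 left.
Cleanup: +40 to 50 (cap) → 120 left.
Park Build: +70 to 90 (cap) → 50 left.
Library: +50 (room for 90) → 60. Pool exhausted.
Total = 3×60 + 5×90 + 17×50 + 18×160 = 4360.

4360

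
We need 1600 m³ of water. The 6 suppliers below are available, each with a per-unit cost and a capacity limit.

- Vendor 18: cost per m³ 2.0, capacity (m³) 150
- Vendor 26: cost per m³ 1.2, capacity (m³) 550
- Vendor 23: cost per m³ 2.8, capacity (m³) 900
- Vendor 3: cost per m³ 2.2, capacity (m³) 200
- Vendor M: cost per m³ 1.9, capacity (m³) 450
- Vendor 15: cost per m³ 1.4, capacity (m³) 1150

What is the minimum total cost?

2130

Use suppliers in increasing cost order.
Take 550 from Vendor 26 at 1.2 → need 1050 more.
Vendor 15 (1.4): take the remaining 1050 → done.
Vendor M, Vendor 18, Vendor 3, Vendor 23: unused.
Cost = 550×1.2 + 1050×1.4 = 2130.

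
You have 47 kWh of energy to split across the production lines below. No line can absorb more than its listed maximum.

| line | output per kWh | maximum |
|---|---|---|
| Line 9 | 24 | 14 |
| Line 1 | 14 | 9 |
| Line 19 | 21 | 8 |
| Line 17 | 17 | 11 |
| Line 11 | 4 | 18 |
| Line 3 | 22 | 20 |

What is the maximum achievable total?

Order the production lines by output per kWh: Line 9 24 > Line 3 22 > Line 19 21 > Line 17 17 > Line 1 14 > Line 11 4.
Give Line 9 14 to hit its cap of 14 — 33 left.
Line 3 takes 20 to reach its cap of 20 — 13 left.
Give Line 19 8 to hit its cap of 8 — 5 left.
Line 17 has room for 11 but only 5 remain, so it gets 5.
Total = 24×14 + 21×8 + 17×5 + 22×20 = 1029.

1029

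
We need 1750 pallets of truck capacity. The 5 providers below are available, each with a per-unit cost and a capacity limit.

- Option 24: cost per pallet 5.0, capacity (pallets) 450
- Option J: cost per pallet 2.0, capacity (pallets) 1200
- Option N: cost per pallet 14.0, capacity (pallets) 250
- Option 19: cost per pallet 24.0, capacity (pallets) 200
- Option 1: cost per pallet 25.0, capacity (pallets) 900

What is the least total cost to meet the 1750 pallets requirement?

Fill from the cheapest provider first.
Option J (2.0): use full 1200 → 550 pallets to go.
Option 24 at 5.0: take all 450 pallets → 100 still needed.
Take 100 from Option N at 14.0 to finish.
Option 19, Option 1: unused.
Cost = 1200×2.0 + 450×5.0 + 100×14.0 = 6050.

6050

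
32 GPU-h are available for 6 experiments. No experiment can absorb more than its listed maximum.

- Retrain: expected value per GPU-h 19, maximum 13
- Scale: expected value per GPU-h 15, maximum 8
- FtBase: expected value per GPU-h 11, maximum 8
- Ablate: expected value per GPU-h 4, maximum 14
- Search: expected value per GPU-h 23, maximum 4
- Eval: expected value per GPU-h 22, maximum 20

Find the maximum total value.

684

Highest expected value per GPU-h first: Search 23 > Eval 22 > Retrain 19 > Scale 15 > FtBase 11 > Ablate 4.
Search takes 4 to reach its cap of 4 — 28 left.
Eval takes 20 to reach its cap of 20 — 8 left.
Only 8 left; Retrain takes them to reach 8.
Total = 19×8 + 23×4 + 22×20 = 684.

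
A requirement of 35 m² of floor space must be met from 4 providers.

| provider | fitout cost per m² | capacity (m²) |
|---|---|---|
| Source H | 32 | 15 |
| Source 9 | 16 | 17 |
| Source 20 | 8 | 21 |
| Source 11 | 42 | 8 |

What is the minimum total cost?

392

Cheapest first:
Source 20 at 8: take all 21 m² ; 14 still needed.
Take 14 from Source 9 at 16 to finish.
Source H, Source 11: unused.
Cost = 21×8 + 14×16 = 392.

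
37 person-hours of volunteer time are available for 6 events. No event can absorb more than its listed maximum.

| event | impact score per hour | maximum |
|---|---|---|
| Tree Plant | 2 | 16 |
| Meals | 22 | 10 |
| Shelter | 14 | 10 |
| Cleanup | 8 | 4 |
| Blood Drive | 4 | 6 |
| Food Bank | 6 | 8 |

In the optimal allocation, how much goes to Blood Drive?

Highest impact score per hour first: Meals 22 > Shelter 14 > Cleanup 8 > Food Bank 6 > Blood Drive 4 > Tree Plant 2.
Give Meals 10 to hit its cap of 10 — 27 left.
Give Shelter 10 to hit its cap of 10 — 17 left.
Cleanup: +4 to 4 (cap) — 13 left.
Give Food Bank 8 to hit its cap of 8 — 5 left.
Blood Drive: +5 (room for 6) → 5. Pool exhausted.

5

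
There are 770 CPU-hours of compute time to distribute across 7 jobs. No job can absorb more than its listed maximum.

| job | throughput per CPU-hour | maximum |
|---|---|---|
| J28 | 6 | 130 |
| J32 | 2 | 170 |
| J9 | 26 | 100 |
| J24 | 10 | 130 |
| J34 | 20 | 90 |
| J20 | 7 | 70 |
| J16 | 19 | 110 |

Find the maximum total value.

Highest throughput per CPU-hour first: J9 26 > J34 20 > J16 19 > J24 10 > J20 7 > J28 6 > J32 2.
Give J9 100 to hit its cap of 100 → 670 left.
Give J34 90 to hit its cap of 90 → 580 left.
J16 takes 110 to reach its cap of 110 → 470 left.
J24 takes 130 to reach its cap of 130 → 340 left.
J20 takes 70 to reach its cap of 70 → 270 left.
J28: +130 to 130 (cap) → 140 left.
Only 140 left; J32 takes them to reach 140.
Total = 6×130 + 2×140 + 26×100 + 10×130 + 20×90 + 7×70 + 19×110 = 9340.

9340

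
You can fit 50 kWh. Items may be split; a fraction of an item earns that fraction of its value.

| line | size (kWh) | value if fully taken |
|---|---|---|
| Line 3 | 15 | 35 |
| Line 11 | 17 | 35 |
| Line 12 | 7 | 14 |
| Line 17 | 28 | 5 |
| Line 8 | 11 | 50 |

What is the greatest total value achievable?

134

Rank by value-to-size ratio: Line 8 50/11≈4.55, Line 3 35/15≈2.33, Line 11 35/17≈2.06, Line 12 14/7≈2, Line 17 5/28≈0.179.
Take all of Line 8 (11 kWh, value 50) ; 39 kWh left.
All 15 kWh of Line 3 fit (value 35) ; 24 remain.
Take all of Line 11 (17 kWh, value 35) ; 7 kWh left.
Take all of Line 12 (7 kWh, value 14) ; 0 kWh left.
Total value = 134.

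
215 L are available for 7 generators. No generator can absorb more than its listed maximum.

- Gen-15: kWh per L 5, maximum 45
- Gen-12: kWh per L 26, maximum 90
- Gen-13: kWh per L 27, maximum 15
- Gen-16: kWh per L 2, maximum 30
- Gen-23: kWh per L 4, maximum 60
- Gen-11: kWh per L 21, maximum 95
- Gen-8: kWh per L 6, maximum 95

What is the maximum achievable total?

Order the generators by kWh per L: Gen-13 27 > Gen-12 26 > Gen-11 21 > Gen-8 6 > Gen-15 5 > Gen-23 4 > Gen-16 2.
Gen-13 takes 15 to reach its cap of 15 — 200 left.
Gen-12 takes 90 to reach its cap of 90 — 110 left.
Gen-11 takes 95 to reach its cap of 95 — 15 left.
Only 15 left; Gen-8 takes them to reach 15.
Total = 26×90 + 27×15 + 21×95 + 6×15 = 4830.

4830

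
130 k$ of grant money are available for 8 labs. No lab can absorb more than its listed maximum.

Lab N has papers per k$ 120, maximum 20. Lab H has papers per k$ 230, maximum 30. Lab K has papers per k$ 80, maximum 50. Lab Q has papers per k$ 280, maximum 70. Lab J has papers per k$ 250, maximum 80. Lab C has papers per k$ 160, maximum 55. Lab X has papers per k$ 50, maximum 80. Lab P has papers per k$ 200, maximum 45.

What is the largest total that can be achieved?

Rank by papers per k$: Lab Q 280 > Lab J 250 > Lab H 230 > Lab P 200 > Lab C 160 > Lab N 120 > Lab K 80 > Lab X 50.
Give Lab Q 70 to hit its cap of 70 → 60 left.
Only 60 left; Lab J takes them to reach 60.
Total = 280×70 + 250×60 = 34600.

34600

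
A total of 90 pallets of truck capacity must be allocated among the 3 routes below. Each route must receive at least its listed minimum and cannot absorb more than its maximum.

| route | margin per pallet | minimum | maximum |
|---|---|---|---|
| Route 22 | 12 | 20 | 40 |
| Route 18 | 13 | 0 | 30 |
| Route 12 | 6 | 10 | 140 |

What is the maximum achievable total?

990

Meeting every minimum uses 20+0+10 = 30 pallets, leaving 60.
Highest margin per pallet first: Route 18 13 > Route 22 12 > Route 12 6.
Route 18 takes 30 more to reach its cap of 30 → 30 left.
Route 22 takes 20 more to reach its cap of 40 → 10 left.
Only 10 left; Route 12 takes them to reach 20.
Total = 12×40 + 13×30 + 6×20 = 990.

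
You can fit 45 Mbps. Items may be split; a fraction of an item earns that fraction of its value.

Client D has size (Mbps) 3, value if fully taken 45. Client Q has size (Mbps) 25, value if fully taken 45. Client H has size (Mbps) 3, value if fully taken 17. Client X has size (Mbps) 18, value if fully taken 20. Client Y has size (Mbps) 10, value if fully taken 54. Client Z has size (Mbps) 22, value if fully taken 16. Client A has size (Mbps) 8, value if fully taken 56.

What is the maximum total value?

Sort by value density: Client D 45/3≈15, Client A 56/8≈7, Client H 17/3≈5.67, Client Y 54/10≈5.4, Client Q 45/25≈1.8, Client X 20/18≈1.11, Client Z 16/22≈0.727.
Take all of Client D (3 Mbps, value 45) — 42 Mbps left.
Client A: take in full, 8 Mbps for value 56 — 34 left.
All 3 Mbps of Client H fit (value 17) — 31 remain.
All 10 Mbps of Client Y fit (value 54) — 21 remain.
Fill the last 21 Mbps with part of Client Q: 21/25 of it earns 37.8.
Total value = 209.8.

209.8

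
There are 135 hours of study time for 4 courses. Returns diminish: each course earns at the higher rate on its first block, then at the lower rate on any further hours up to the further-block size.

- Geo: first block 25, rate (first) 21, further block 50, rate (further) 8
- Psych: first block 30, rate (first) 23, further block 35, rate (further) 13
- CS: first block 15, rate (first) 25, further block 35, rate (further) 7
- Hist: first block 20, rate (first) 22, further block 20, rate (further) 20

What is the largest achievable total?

2755

Rank every tier by rate: CS/first 25 > Psych/first 23 > Hist/first 22 > Geo/first 21 > Hist/second 20 > Psych/second 13 > Geo/second 8 > CS/second 7.
CS first at 25: fill all 15 — 120 left.
Psych/first (23): +30 — 90 left.
Hist/first (22): +20 — 70 left.
Geo/first (21): +25 — 45 left.
Hist second at 20: fill all 20 — 25 left.
Psych/second: +25 of 35 at 13; pool empty.
Total = 25×15 + 23×30 + 22×20 + 21×25 + 20×20 + 13×25 = 2755.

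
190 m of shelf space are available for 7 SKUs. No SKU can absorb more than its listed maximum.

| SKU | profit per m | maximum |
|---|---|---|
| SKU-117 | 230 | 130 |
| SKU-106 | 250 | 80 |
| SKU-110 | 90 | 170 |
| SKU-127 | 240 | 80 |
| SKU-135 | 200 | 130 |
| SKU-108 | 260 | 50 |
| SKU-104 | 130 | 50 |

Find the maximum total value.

Highest profit per m first: SKU-108 260 > SKU-106 250 > SKU-127 240 > SKU-117 230 > SKU-135 200 > SKU-104 130 > SKU-110 90.
SKU-108: +50 to 50 (cap) — 140 left.
Give SKU-106 80 to hit its cap of 80 — 60 left.
SKU-127 has room for 80 but only 60 remain, so it gets 60.
Total = 250×80 + 240×60 + 260×50 = 47400.

47400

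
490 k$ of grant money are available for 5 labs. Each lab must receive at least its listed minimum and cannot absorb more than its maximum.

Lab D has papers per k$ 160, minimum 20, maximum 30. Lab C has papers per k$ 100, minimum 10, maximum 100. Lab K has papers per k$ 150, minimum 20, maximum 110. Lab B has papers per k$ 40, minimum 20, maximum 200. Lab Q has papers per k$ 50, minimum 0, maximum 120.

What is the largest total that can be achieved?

42500

Meeting every minimum uses 20+10+20+20+0 = 70 k$, leaving 420.
Rank by papers per k$: Lab D 160 > Lab K 150 > Lab C 100 > Lab Q 50 > Lab B 40.
Give Lab D 10 more to hit its cap of 30 ; 410 left.
Give Lab K 90 more to hit its cap of 110 ; 320 left.
Lab C takes 90 more to reach its cap of 100 ; 230 left.
Give Lab Q 120 more to hit its cap of 120 ; 110 left.
Only 110 left; Lab B takes them to reach 130.
Total = 160×30 + 100×100 + 150×110 + 40×130 + 50×120 = 42500.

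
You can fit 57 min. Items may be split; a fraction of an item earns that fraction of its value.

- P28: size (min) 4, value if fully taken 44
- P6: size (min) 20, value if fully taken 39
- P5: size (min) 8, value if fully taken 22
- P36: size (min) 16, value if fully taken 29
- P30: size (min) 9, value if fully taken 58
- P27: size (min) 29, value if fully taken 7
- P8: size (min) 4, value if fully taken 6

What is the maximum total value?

Best value per unit of size first: P28 44/4≈11, P30 58/9≈6.44, P5 22/8≈2.75, P6 39/20≈1.95, P36 29/16≈1.81, P8 6/4≈1.5, P27 7/29≈0.241.
P28: take in full, 4 min for value 44 ; 53 left.
P30: take in full, 9 min for value 58 ; 44 left.
All 8 min of P5 fit (value 22) ; 36 remain.
All 20 min of P6 fit (value 39) ; 16 remain.
P36: take in full, 16 min for value 29 ; 0 left.
Total value = 192.

192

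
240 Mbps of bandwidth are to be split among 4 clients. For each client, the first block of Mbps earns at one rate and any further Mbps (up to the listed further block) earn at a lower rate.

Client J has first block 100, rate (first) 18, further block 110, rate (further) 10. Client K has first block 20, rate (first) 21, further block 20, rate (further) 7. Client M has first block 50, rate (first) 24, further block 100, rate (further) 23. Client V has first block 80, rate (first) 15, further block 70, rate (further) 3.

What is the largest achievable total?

5180

Treat each block as its own option and order by rate: Client M/T1 24 > Client M/T2 23 > Client K/T1 21 > Client J/T1 18 > Client V/T1 15 > Client J/T2 10 > Client K/T2 7 > Client V/T2 3.
Fill Client M T1 block (50 at 24) ; 190 left.
Client M T2 at 23: fill all 100 ; 90 left.
Fill Client K T1 block (20 at 21) ; 70 left.
Client J T1 at 18: only 70 left, fill 70.
Total = 24×50 + 23×100 + 21×20 + 18×70 = 5180.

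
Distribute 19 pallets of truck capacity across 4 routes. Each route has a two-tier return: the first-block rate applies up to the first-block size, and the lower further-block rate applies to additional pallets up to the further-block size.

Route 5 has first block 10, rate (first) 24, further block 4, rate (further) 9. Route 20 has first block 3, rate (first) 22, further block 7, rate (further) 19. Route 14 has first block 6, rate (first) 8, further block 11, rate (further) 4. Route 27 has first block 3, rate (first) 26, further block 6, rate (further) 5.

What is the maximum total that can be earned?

441

Order all 8 blocks by rate: Route 27/first 26 > Route 5/first 24 > Route 20/first 22 > Route 20/second 19 > Route 5/second 9 > Route 14/first 8 > Route 27/second 5 > Route 14/second 4.
Route 27 first at 26: fill all 3 — 16 left.
Fill Route 5 first block (10 at 24) — 6 left.
Route 20/first (22): +3 — 3 left.
3 remain; put them into Route 20 second at 19.
Total = 26×3 + 24×10 + 22×3 + 19×3 = 441.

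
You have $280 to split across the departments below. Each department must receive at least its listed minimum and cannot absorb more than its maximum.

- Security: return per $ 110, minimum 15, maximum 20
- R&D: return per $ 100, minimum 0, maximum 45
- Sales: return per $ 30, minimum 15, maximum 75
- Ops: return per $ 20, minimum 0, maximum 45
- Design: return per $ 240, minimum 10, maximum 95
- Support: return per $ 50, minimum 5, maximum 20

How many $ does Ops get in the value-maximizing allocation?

25

Meeting every minimum uses 15+0+15+0+10+5 = 45 $, leaving 235.
Order the departments by return per $: Design 240 > Security 110 > R&D 100 > Support 50 > Sales 30 > Ops 20.
Design: +85 to 95 (cap) → 150 left.
Security: +5 to 20 (cap) → 145 left.
Give R&D 45 more to hit its cap of 45 → 100 left.
Support takes 15 more to reach its cap of 20 → 85 left.
Give Sales 60 more to hit its cap of 75 → 25 left.
Only 25 left; Ops takes them to reach 25.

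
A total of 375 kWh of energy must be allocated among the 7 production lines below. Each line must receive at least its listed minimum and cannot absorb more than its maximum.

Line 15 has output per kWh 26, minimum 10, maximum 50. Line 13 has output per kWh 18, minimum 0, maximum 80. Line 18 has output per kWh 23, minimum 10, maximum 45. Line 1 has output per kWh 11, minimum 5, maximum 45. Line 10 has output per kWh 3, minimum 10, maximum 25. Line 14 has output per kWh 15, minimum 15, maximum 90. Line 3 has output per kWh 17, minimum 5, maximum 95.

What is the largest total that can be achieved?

Meeting every minimum uses 10+0+10+5+10+15+5 = 55 kWh, leaving 320.
Order the production lines by output per kWh: Line 15 26 > Line 18 23 > Line 13 18 > Line 3 17 > Line 14 15 > Line 1 11 > Line 10 3.
Line 15 takes 40 more to reach its cap of 50 → 280 left.
Line 18: +35 to 45 (cap) → 245 left.
Line 13 takes 80 more to reach its cap of 80 → 165 left.
Line 3: +90 to 95 (cap) → 75 left.
Line 14: +75 to 90 (cap) → 0 left.
Total = 26×50 + 18×80 + 23×45 + 11×5 + 3×10 + 15×90 + 17×95 = 6825.

6825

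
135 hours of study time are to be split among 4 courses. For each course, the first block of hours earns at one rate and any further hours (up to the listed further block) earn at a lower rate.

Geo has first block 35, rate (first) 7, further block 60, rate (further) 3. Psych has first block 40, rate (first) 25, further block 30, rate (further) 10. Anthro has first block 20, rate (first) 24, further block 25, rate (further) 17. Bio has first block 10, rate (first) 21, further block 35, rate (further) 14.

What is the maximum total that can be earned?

Rank every tier by rate: Psych/T1 25 > Anthro/T1 24 > Bio/T1 21 > Anthro/T2 17 > Bio/T2 14 > Psych/T2 10 > Geo/T1 7 > Geo/T2 3.
Fill Psych T1 block (40 at 25) ; 95 left.
Anthro T1 at 24: fill all 20 ; 75 left.
Bio/T1 (21): +10 ; 65 left.
Anthro/T2 (17): +25 ; 40 left.
Bio T2 at 14: fill all 35 ; 5 left.
Psych/T2: +5 of 30 at 10; pool empty.
Total = 25×40 + 24×20 + 21×10 + 17×25 + 14×35 + 10×5 = 2655.

2655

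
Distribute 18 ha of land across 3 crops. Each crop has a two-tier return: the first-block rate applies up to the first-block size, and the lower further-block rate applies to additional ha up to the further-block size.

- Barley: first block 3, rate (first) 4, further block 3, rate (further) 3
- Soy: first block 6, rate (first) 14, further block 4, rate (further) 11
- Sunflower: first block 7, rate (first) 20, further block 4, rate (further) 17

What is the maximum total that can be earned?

303

Order all 6 blocks by rate: Sunflower/T1 20 > Sunflower/T2 17 > Soy/T1 14 > Soy/T2 11 > Barley/T1 4 > Barley/T2 3.
Fill Sunflower T1 block (7 at 20) → 11 left.
Sunflower/T2 (17): +4 → 7 left.
Soy T1 at 14: fill all 6 → 1 left.
1 remain; put them into Soy T2 at 11.
Total = 20×7 + 17×4 + 14×6 + 11×1 = 303.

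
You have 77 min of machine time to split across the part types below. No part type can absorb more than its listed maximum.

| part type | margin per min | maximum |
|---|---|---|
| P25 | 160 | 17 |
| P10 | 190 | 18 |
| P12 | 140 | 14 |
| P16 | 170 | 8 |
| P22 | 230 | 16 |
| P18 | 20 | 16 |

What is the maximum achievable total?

Rank by margin per min: P22 230 > P10 190 > P16 170 > P25 160 > P12 140 > P18 20.
P22 takes 16 to reach its cap of 16 ; 61 left.
Give P10 18 to hit its cap of 18 ; 43 left.
P16: +8 to 8 (cap) ; 35 left.
P25 takes 17 to reach its cap of 17 ; 18 left.
Give P12 14 to hit its cap of 14 ; 4 left.
P18: +4 (room for 16) → 4. Pool exhausted.
Total = 160×17 + 190×18 + 140×14 + 170×8 + 230×16 + 20×4 = 13220.

13220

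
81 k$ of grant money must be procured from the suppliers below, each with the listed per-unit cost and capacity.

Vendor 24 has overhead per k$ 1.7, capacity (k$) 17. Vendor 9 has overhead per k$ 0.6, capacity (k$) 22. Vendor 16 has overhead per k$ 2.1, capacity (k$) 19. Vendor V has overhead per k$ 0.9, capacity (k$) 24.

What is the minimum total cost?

Cheapest first:
Take 22 from Vendor 9 at 0.6 → need 59 more.
Vendor V (0.9): use full 24 → 35 k$ to go.
Vendor 24 at 1.7: take all 17 k$ → 18 still needed.
Take 18 from Vendor 16 at 2.1 to finish.
Cost = 22×0.6 + 24×0.9 + 17×1.7 + 18×2.1 = 101.5.

101.5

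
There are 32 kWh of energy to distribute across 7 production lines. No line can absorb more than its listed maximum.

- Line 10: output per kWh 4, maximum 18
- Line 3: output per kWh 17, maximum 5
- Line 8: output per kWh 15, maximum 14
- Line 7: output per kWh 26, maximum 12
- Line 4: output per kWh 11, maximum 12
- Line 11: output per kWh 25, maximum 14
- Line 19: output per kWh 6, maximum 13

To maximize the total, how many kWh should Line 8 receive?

1

Highest output per kWh first: Line 7 26 > Line 11 25 > Line 3 17 > Line 8 15 > Line 4 11 > Line 19 6 > Line 10 4.
Give Line 7 12 to hit its cap of 12 → 20 left.
Line 11 takes 14 to reach its cap of 14 → 6 left.
Line 3 takes 5 to reach its cap of 5 → 1 left.
Only 1 left; Line 8 takes them to reach 1.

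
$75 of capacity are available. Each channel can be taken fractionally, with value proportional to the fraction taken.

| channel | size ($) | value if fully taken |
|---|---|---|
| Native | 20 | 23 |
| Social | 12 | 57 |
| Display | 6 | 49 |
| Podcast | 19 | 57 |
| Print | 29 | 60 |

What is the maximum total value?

Best value per unit of size first: Display 49/6≈8.17, Social 57/12≈4.75, Podcast 57/19≈3, Print 60/29≈2.07, Native 23/20≈1.15.
Take all of Display (6 $, value 49) → 69 $ left.
All 12 $ of Social fit (value 57) → 57 remain.
All 19 $ of Podcast fit (value 57) → 38 remain.
Take all of Print (29 $, value 60) → 9 $ left.
9 $ left: a 9/20 share of Native gives 23×9/20 = 10.35.
Total value = 233.35.

233.35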